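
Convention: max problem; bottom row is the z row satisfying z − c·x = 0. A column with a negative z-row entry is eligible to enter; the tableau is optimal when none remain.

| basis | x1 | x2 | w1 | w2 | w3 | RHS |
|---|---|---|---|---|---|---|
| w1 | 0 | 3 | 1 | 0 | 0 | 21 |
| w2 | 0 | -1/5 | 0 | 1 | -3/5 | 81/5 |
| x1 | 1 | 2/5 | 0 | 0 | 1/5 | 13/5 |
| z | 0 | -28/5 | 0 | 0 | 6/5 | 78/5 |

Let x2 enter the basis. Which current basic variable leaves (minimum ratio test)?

Column x2 entries and ratios — w1: 21/3 = 7; w2: -1/5 ≤ 0, skip; x1: (13/5)/(2/5) = 13/2.
Smallest ratio is 13/2 in the row of x1, so x1 leaves.

x1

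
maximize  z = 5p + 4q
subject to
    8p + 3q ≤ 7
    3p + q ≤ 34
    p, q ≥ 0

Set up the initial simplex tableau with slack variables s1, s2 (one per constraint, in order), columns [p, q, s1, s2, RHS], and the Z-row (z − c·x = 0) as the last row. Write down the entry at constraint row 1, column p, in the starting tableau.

Constraint 1 has coefficient 8 on p.

8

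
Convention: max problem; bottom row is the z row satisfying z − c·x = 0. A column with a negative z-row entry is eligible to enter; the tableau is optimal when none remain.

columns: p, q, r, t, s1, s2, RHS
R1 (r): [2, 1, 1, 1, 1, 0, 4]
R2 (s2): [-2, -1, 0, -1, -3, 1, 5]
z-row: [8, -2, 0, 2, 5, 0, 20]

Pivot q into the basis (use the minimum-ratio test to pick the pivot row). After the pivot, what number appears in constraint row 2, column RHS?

9

Ratio test on column q — row 1: 4/1 = 4; row 2: entry -1 ≤ 0. Minimum is 4 at row 1 (r leaves); pivot element 1.
Divide row 1 by 1; eliminate column q from the other rows.
Row 2 update in column RHS: 5 − (-1)·4 = 9.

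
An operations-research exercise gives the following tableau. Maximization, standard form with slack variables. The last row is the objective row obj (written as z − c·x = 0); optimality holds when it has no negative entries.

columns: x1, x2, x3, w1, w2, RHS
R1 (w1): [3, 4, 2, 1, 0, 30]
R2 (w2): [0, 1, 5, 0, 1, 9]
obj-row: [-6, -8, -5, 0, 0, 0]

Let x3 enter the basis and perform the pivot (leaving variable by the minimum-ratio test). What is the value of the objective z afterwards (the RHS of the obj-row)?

Ratio test on column x3 — row 1: 30/2 = 15; row 2: 9/5 = 9/5. Minimum is 9/5 at row 2 (w2 leaves); pivot element 5.
Pivot on row 2; the obj-row RHS becomes 0 − (-5)·(9/5) = 9.

9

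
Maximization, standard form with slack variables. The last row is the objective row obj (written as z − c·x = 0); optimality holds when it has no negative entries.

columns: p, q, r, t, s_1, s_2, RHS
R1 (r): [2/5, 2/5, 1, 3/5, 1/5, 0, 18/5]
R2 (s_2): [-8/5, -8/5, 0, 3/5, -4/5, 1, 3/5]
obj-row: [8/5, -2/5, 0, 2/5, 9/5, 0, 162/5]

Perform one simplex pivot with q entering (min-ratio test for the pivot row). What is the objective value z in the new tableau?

Ratio test on column q — row 1: (18/5)/(2/5) = 9; row 2: entry -8/5 ≤ 0. Minimum is 9 at row 1 (r leaves); pivot element 2/5.
Pivot on row 1; the obj-row RHS becomes 162/5 − (-2/5)·9 = 36.

36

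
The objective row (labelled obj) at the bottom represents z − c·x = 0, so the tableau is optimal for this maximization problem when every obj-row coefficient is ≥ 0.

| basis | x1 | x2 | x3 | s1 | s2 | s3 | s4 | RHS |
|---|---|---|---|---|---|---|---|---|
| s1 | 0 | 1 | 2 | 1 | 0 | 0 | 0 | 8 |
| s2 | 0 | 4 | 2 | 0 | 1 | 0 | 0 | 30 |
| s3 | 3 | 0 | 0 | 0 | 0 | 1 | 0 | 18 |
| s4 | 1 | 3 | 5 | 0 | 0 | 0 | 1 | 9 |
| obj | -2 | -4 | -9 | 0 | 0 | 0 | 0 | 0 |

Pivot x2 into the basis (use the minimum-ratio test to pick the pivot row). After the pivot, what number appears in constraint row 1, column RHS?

5

Ratio test on column x2 — row 1: 8/1 = 8; row 2: 30/4 = 15/2; row 3: entry 0 ≤ 0; row 4: 9/3 = 3. Minimum is 3 at row 4 (s4 leaves); pivot element 3.
Divide row 4 by 3; eliminate column x2 from the other rows.
Row 1 update in column RHS: 8 − 1·3 = 5.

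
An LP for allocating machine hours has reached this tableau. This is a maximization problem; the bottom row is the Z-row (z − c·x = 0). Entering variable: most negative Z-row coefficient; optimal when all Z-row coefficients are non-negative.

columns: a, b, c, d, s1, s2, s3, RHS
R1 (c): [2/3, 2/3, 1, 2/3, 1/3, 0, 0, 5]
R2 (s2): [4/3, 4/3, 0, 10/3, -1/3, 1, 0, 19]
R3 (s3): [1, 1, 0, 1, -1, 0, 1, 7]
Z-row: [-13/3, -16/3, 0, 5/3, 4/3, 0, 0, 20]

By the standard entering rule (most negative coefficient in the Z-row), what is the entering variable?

Negative Z-row entries: a: -13/3, b: -16/3.
The most negative is -16/3 in column b, so b enters.

b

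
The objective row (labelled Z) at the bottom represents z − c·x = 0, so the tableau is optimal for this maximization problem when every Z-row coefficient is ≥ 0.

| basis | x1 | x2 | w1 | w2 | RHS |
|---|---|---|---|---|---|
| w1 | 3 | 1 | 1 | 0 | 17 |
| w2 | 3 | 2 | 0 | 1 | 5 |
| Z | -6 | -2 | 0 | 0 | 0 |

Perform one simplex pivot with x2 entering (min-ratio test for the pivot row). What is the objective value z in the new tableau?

Ratio test on column x2 — row 1: 17/1 = 17; row 2: 5/2 = 5/2. Minimum is 5/2 at row 2 (w2 leaves); pivot element 2.
Pivot on row 2; the Z-row RHS becomes 0 − (-2)·(5/2) = 5.

5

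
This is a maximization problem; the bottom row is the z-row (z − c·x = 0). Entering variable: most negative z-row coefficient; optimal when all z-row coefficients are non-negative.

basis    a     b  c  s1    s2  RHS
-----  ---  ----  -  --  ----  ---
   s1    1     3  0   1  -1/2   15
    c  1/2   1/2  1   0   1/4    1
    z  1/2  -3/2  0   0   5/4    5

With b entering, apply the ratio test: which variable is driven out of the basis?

Column b entries and ratios — s1: 15/3 = 5; c: 1/(1/2) = 2.
Smallest ratio is 2 in the row of c, so c leaves.

c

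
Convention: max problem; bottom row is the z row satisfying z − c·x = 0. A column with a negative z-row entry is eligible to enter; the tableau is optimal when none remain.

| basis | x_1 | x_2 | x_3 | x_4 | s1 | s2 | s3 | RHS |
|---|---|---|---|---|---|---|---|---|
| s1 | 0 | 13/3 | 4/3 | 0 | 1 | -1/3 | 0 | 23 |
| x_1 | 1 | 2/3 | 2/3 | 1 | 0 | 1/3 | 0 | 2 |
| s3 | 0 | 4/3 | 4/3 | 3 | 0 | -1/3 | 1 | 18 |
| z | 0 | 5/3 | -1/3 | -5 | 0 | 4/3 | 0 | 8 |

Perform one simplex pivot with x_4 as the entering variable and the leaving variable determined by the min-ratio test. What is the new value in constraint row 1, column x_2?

13/3

Ratio test on column x_4 — row 1: entry 0 ≤ 0; row 2: 2/1 = 2; row 3: 18/3 = 6. Minimum is 2 at row 2 (x_1 leaves); pivot element 1.
Divide row 2 by 1; eliminate column x_4 from the other rows.
Row 1 update in column x_2: 13/3 − 0·(2/3) = 13/3.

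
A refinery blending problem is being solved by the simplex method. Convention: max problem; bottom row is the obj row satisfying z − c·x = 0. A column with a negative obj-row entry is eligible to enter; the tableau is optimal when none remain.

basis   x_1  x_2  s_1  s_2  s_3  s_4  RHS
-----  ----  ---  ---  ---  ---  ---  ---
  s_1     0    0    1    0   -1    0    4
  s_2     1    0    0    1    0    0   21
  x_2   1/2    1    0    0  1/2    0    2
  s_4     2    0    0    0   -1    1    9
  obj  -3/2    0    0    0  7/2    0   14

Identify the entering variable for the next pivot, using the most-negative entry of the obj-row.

Negative obj-row entries: x_1: -3/2.
The most negative is -3/2 in column x_1, so x_1 enters.

x_1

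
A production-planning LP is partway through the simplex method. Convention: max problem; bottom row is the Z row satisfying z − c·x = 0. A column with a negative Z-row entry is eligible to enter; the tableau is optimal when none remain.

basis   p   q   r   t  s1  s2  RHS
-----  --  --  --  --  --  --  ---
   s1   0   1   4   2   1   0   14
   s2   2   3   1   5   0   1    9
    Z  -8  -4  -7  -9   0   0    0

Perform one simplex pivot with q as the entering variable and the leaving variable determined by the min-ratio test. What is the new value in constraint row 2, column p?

Ratio test on column q — row 1: 14/1 = 14; row 2: 9/3 = 3. Minimum is 3 at row 2 (s2 leaves); pivot element 3.
Divide row 2 by 3; eliminate column q from the other rows.
In the new row 2, the p entry is the old entry divided by the pivot: 2/3 = 2/3.

2/3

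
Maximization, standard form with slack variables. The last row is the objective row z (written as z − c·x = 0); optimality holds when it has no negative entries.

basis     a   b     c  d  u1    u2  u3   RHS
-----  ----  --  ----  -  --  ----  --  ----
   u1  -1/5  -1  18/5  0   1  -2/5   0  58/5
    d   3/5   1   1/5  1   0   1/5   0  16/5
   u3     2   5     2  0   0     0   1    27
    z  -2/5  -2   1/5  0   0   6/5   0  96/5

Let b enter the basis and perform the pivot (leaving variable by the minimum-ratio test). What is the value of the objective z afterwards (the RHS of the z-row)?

128/5

Ratio test on column b — row 1: entry -1 ≤ 0; row 2: (16/5)/1 = 16/5; row 3: 27/5 = 27/5. Minimum is 16/5 at row 2 (d leaves); pivot element 1.
Pivot on row 2; the z-row RHS becomes 96/5 − (-2)·(16/5) = 128/5.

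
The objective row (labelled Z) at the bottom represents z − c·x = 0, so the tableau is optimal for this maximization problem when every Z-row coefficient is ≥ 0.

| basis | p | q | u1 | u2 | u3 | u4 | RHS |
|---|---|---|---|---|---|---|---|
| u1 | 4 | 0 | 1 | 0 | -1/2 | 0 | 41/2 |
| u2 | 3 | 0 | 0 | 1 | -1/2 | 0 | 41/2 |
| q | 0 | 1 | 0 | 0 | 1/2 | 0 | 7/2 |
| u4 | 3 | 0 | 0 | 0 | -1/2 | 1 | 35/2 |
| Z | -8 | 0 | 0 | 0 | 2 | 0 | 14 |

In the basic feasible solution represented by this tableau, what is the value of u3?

u3 is not in the basis, so in the current basic feasible solution u3 = 0.

0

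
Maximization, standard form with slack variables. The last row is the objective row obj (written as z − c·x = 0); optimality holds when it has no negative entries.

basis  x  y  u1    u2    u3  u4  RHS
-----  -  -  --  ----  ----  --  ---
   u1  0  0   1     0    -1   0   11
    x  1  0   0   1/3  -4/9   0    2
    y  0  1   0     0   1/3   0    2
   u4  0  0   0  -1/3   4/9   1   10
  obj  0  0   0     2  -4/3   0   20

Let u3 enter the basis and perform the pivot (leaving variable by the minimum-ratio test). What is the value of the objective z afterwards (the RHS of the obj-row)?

28

Ratio test on column u3 — row 1: entry -1 ≤ 0; row 2: entry -4/9 ≤ 0; row 3: 2/(1/3) = 6; row 4: 10/(4/9) = 45/2. Minimum is 6 at row 3 (y leaves); pivot element 1/3.
Pivot on row 3; the obj-row RHS becomes 20 − (-4/3)·6 = 28.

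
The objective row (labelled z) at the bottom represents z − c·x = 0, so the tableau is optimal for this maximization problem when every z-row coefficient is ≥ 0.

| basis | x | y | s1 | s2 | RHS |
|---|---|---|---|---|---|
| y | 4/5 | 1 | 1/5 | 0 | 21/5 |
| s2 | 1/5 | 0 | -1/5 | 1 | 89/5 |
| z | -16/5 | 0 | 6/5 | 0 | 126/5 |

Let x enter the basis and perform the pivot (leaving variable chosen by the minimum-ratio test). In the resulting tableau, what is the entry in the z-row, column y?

4

Ratio test on column x — row 1: (21/5)/(4/5) = 21/4; row 2: (89/5)/(1/5) = 89. Minimum is 21/4 at row 1 (y leaves); pivot element 4/5.
Divide row 1 by 4/5; eliminate column x from the other rows.
z-row update in column y: 0 − (-16/5)·(5/4) = 4.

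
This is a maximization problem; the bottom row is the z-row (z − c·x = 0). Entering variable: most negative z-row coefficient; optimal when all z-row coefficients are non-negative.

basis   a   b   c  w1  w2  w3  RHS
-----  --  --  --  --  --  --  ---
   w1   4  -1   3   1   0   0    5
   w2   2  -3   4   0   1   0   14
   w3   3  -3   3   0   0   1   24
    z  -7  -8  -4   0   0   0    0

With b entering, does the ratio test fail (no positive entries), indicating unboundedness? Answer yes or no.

Every constraint-row entry in column b is ≤ 0, so increasing b is unbounded.

yes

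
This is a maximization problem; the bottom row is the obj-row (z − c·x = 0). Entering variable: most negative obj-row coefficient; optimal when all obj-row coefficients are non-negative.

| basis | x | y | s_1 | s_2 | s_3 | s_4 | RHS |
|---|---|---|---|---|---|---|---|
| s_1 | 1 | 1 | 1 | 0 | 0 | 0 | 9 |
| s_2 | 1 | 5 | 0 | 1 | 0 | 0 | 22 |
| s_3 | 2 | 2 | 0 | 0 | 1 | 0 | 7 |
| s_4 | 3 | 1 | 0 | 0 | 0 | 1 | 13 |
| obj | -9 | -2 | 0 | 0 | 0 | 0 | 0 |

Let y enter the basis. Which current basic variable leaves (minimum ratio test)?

s_3

Column y entries and ratios — s_1: 9/1 = 9; s_2: 22/5 = 22/5; s_3: 7/2 = 7/2; s_4: 13/1 = 13.
Smallest ratio is 7/2 in the row of s_3, so s_3 leaves.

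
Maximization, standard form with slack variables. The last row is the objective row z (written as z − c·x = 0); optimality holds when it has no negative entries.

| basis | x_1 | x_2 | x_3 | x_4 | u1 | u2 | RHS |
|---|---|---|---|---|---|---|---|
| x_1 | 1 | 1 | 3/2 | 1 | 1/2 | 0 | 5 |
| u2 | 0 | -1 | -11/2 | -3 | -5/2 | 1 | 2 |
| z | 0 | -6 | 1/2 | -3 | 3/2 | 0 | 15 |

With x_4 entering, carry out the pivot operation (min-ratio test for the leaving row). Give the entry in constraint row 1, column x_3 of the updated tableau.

3/2

Ratio test on column x_4 — row 1: 5/1 = 5; row 2: entry -3 ≤ 0. Minimum is 5 at row 1 (x_1 leaves); pivot element 1.
Divide row 1 by 1; eliminate column x_4 from the other rows.
In the new row 1, the x_3 entry is the old entry divided by the pivot: (3/2)/1 = 3/2.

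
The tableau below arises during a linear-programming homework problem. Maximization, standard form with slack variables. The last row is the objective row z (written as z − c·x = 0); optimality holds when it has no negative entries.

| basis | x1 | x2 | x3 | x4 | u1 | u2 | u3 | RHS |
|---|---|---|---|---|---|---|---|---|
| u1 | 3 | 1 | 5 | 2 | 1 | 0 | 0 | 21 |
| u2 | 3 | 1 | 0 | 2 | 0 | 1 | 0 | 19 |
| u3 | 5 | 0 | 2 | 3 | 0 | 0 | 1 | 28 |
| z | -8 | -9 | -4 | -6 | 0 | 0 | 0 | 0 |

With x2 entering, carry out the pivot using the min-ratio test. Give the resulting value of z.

171

Ratio test on column x2 — row 1: 21/1 = 21; row 2: 19/1 = 19; row 3: entry 0 ≤ 0. Minimum is 19 at row 2 (u2 leaves); pivot element 1.
Pivot on row 2; the z-row RHS becomes 0 − (-9)·19 = 171.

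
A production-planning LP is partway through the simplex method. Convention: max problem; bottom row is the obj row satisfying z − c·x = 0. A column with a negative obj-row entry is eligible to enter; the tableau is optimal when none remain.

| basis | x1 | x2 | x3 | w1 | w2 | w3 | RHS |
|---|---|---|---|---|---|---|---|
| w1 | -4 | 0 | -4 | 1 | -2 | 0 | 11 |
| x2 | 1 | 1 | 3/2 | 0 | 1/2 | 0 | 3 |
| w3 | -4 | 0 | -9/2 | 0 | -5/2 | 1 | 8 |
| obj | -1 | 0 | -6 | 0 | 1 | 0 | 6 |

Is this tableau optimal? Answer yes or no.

The obj-row has a negative entry -6 in column x3, so it is not optimal.

no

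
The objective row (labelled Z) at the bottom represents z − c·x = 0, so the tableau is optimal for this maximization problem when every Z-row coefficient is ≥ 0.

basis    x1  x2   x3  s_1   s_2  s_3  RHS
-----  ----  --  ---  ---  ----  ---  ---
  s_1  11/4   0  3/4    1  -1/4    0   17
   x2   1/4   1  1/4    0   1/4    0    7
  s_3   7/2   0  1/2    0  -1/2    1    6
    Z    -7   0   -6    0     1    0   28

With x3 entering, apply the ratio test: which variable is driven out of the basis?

s_3

Column x3 entries and ratios — s_1: 17/(3/4) = 68/3; x2: 7/(1/4) = 28; s_3: 6/(1/2) = 12.
Smallest ratio is 12 in the row of s_3, so s_3 leaves.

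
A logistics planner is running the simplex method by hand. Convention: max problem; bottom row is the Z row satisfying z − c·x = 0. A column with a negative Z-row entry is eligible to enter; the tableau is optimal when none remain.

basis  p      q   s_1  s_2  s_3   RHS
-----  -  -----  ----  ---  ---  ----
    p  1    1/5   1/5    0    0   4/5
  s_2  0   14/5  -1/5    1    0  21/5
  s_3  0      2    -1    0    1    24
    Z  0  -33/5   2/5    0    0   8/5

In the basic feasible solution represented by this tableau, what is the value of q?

0

q is not in the basis, so in the current basic feasible solution q = 0.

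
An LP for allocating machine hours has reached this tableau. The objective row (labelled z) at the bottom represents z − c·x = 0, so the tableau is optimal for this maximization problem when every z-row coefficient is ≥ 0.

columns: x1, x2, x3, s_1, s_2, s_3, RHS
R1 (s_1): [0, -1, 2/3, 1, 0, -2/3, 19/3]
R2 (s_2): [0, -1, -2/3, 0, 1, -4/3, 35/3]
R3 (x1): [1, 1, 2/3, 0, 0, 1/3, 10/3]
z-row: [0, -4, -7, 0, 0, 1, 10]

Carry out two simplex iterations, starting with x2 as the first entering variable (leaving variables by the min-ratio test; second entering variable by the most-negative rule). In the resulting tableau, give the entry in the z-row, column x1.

21/2

Ratio test on column x2 — row 1: entry -1 ≤ 0; row 2: entry -1 ≤ 0; row 3: (10/3)/1 = 10/3. Minimum is 10/3 at row 3 (x1 leaves); pivot element 1.
Divide row 3 by 1; eliminate column x2 from the other rows.
Second iteration: most negative z-row entry is -13/3 in column x3, so x3 enters.
Ratio test on column x3 — row 1: (29/3)/(4/3) = 29/4; row 2: entry 0 ≤ 0; row 3: (10/3)/(2/3) = 5. Minimum is 5 at row 3 (x2 leaves); pivot element 2/3.
Divide row 3 by 2/3; eliminate column x3 from the other rows.
After both pivots, the entry at the z-row, column x1 is 21/2.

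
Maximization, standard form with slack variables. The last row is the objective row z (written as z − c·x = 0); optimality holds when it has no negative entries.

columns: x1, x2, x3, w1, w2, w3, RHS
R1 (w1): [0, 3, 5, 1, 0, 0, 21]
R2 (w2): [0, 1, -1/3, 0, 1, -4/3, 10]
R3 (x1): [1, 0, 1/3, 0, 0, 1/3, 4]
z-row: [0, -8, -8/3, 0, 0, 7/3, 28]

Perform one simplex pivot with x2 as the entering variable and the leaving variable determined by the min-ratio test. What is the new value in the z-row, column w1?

8/3

Ratio test on column x2 — row 1: 21/3 = 7; row 2: 10/1 = 10; row 3: entry 0 ≤ 0. Minimum is 7 at row 1 (w1 leaves); pivot element 3.
Divide row 1 by 3; eliminate column x2 from the other rows.
z-row update in column w1: 0 − (-8)·(1/3) = 8/3.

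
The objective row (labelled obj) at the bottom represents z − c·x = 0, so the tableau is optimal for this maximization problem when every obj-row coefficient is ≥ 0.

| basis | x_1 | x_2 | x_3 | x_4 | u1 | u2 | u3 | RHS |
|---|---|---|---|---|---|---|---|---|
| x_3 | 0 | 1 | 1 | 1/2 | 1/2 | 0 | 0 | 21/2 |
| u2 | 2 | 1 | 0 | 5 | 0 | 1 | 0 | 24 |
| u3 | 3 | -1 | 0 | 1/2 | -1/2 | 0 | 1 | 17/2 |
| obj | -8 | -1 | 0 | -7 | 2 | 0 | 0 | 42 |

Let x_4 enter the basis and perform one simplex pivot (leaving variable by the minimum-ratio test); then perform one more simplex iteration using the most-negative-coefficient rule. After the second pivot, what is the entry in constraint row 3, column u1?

Ratio test on column x_4 — row 1: (21/2)/(1/2) = 21; row 2: 24/5 = 24/5; row 3: (17/2)/(1/2) = 17. Minimum is 24/5 at row 2 (u2 leaves); pivot element 5.
Divide row 2 by 5; eliminate column x_4 from the other rows.
Second iteration: most negative obj-row entry is -26/5 in column x_1, so x_1 enters.
Ratio test on column x_1 — row 1: entry -1/5 ≤ 0; row 2: (24/5)/(2/5) = 12; row 3: (61/10)/(14/5) = 61/28. Minimum is 61/28 at row 3 (u3 leaves); pivot element 14/5.
Divide row 3 by 14/5; eliminate column x_1 from the other rows.
After both pivots, the entry at constraint row 3, column u1 is -5/28.

-5/28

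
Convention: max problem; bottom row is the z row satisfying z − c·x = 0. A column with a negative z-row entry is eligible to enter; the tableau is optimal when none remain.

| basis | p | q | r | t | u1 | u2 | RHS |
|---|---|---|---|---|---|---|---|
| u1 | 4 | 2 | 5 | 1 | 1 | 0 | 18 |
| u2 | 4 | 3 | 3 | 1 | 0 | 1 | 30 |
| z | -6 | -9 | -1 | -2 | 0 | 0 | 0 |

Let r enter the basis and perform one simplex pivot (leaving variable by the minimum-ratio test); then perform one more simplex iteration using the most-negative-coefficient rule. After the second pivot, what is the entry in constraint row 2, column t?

Ratio test on column r — row 1: 18/5 = 18/5; row 2: 30/3 = 10. Minimum is 18/5 at row 1 (u1 leaves); pivot element 5.
Divide row 1 by 5; eliminate column r from the other rows.
Second iteration: most negative z-row entry is -43/5 in column q, so q enters.
Ratio test on column q — row 1: (18/5)/(2/5) = 9; row 2: (96/5)/(9/5) = 32/3. Minimum is 9 at row 1 (r leaves); pivot element 2/5.
Divide row 1 by 2/5; eliminate column q from the other rows.
After both pivots, the entry at constraint row 2, column t is -1/2.

-1/2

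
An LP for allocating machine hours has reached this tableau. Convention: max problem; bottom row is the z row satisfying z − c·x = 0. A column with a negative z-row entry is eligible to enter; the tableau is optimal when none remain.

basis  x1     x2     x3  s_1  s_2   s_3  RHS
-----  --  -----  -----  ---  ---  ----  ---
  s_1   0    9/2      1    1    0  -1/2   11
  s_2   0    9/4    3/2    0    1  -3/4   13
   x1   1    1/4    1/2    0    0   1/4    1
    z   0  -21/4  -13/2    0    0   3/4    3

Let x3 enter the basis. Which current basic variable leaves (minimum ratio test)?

x1

Column x3 entries and ratios — s_1: 11/1 = 11; s_2: 13/(3/2) = 26/3; x1: 1/(1/2) = 2.
Smallest ratio is 2 in the row of x1, so x1 leaves.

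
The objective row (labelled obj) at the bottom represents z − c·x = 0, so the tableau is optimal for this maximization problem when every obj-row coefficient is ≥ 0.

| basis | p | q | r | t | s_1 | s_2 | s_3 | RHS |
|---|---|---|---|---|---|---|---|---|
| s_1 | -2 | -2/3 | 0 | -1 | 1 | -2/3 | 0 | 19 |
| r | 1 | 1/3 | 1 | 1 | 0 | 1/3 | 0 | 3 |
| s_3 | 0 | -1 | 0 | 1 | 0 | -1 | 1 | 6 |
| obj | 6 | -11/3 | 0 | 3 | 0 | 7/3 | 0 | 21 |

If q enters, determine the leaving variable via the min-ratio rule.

Column q entries and ratios — s_1: -2/3 ≤ 0, skip; r: 3/(1/3) = 9; s_3: -1 ≤ 0, skip.
Smallest ratio is 9 in the row of r, so r leaves.

r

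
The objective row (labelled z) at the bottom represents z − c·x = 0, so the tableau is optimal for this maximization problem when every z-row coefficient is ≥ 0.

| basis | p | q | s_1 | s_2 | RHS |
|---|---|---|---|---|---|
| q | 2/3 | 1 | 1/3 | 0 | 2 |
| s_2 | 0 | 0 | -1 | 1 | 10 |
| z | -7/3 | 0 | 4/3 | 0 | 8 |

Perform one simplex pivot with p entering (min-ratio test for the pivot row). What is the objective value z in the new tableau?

15

Ratio test on column p — row 1: 2/(2/3) = 3; row 2: entry 0 ≤ 0. Minimum is 3 at row 1 (q leaves); pivot element 2/3.
Pivot on row 1; the z-row RHS becomes 8 − (-7/3)·3 = 15.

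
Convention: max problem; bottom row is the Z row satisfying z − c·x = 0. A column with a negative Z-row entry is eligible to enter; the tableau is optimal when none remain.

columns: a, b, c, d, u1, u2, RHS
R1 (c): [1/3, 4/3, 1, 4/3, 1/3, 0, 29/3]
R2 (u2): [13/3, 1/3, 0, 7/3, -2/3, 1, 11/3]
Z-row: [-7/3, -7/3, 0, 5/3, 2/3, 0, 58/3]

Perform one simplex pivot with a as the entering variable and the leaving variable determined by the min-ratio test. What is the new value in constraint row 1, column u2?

Ratio test on column a — row 1: (29/3)/(1/3) = 29; row 2: (11/3)/(13/3) = 11/13. Minimum is 11/13 at row 2 (u2 leaves); pivot element 13/3.
Divide row 2 by 13/3; eliminate column a from the other rows.
Row 1 update in column u2: 0 − (1/3)·(3/13) = -1/13.

-1/13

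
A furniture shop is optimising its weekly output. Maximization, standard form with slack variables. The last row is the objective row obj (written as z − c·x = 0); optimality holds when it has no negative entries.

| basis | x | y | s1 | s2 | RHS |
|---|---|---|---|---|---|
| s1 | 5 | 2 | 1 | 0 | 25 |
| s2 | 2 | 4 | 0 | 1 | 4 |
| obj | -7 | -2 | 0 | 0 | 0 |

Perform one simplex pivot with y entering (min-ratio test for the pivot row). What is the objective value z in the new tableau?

2

Ratio test on column y — row 1: 25/2 = 25/2; row 2: 4/4 = 1. Minimum is 1 at row 2 (s2 leaves); pivot element 4.
Pivot on row 2; the obj-row RHS becomes 0 − (-2)·1 = 2.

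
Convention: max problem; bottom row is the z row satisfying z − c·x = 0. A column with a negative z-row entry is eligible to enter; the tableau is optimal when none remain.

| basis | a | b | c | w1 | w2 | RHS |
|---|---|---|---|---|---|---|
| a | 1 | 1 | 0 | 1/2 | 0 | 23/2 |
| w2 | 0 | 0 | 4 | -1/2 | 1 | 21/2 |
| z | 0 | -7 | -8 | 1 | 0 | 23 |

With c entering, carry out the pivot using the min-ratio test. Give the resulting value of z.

Ratio test on column c — row 1: entry 0 ≤ 0; row 2: (21/2)/4 = 21/8. Minimum is 21/8 at row 2 (w2 leaves); pivot element 4.
Pivot on row 2; the z-row RHS becomes 23 − (-8)·(21/8) = 44.

44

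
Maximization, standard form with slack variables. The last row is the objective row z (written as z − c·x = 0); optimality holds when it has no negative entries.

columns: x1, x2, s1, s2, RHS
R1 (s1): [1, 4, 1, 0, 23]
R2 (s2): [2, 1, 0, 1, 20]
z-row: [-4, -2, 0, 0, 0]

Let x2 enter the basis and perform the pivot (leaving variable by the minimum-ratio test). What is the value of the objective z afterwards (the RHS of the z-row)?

23/2

Ratio test on column x2 — row 1: 23/4 = 23/4; row 2: 20/1 = 20. Minimum is 23/4 at row 1 (s1 leaves); pivot element 4.
Pivot on row 1; the z-row RHS becomes 0 − (-2)·(23/4) = 23/2.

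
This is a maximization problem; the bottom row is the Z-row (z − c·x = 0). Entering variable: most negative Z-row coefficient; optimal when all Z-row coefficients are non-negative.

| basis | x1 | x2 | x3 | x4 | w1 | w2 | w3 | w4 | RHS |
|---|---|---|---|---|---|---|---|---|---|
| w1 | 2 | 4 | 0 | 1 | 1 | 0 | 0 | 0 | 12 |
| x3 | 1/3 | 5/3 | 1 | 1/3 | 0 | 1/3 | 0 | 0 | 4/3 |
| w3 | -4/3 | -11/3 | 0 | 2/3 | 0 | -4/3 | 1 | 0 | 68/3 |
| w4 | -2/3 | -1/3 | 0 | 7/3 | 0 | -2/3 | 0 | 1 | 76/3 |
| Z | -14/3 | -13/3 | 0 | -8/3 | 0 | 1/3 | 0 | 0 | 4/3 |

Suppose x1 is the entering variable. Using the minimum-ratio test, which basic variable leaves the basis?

Column x1 entries and ratios — w1: 12/2 = 6; x3: (4/3)/(1/3) = 4; w3: -4/3 ≤ 0, skip; w4: -2/3 ≤ 0, skip.
Smallest ratio is 4 in the row of x3, so x3 leaves.

x3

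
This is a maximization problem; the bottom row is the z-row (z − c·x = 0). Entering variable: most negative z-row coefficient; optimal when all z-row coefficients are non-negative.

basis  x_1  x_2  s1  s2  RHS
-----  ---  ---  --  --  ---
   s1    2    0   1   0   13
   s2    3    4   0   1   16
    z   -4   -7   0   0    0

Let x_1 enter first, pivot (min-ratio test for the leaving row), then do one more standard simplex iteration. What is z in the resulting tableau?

Ratio test on column x_1 — row 1: 13/2 = 13/2; row 2: 16/3 = 16/3. Minimum is 16/3 at row 2 (s2 leaves); pivot element 3.
Pivot on row 2; the z-row RHS becomes 0 − (-4)·(16/3) = 64/3.
Next entering variable (most negative z-row entry -5/3): x_2.
Ratio test on column x_2 — row 1: entry -8/3 ≤ 0; row 2: (16/3)/(4/3) = 4. Minimum is 4 at row 2 (x_1 leaves); pivot element 4/3.
After the second pivot the z-row RHS is 64/3 − (-5/3)·4 = 28.

28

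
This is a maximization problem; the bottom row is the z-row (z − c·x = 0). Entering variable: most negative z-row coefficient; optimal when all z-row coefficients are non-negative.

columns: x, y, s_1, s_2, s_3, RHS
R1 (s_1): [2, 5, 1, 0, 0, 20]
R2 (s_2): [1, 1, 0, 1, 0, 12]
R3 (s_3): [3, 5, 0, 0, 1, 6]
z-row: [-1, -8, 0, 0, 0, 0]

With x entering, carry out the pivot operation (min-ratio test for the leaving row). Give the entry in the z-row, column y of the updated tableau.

-19/3

Ratio test on column x — row 1: 20/2 = 10; row 2: 12/1 = 12; row 3: 6/3 = 2. Minimum is 2 at row 3 (s_3 leaves); pivot element 3.
Divide row 3 by 3; eliminate column x from the other rows.
z-row update in column y: -8 − (-1)·(5/3) = -19/3.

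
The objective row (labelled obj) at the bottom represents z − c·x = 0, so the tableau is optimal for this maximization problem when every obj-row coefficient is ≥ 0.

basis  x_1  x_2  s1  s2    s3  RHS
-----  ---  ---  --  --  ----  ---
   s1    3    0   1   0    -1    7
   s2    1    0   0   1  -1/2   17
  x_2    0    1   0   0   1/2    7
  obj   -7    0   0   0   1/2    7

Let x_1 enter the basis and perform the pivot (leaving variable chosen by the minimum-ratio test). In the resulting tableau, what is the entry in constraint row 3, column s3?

1/2

Ratio test on column x_1 — row 1: 7/3 = 7/3; row 2: 17/1 = 17; row 3: entry 0 ≤ 0. Minimum is 7/3 at row 1 (s1 leaves); pivot element 3.
Divide row 1 by 3; eliminate column x_1 from the other rows.
Row 3 update in column s3: 1/2 − 0·(-1/3) = 1/2.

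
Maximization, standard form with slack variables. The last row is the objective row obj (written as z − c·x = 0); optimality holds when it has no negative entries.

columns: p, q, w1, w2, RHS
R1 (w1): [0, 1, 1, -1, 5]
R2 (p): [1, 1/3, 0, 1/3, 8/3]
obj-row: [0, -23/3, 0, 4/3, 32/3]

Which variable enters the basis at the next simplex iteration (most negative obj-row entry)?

Negative obj-row entries: q: -23/3.
The most negative is -23/3 in column q, so q enters.

q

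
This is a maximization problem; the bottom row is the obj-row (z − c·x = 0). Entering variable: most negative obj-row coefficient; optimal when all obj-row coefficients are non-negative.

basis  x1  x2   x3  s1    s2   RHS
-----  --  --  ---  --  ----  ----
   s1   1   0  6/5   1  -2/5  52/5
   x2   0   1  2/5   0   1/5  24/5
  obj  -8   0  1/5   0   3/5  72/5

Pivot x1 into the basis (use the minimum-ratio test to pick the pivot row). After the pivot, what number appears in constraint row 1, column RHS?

Ratio test on column x1 — row 1: (52/5)/1 = 52/5; row 2: entry 0 ≤ 0. Minimum is 52/5 at row 1 (s1 leaves); pivot element 1.
Divide row 1 by 1; eliminate column x1 from the other rows.
In the new row 1, the RHS entry is the old entry divided by the pivot: (52/5)/1 = 52/5.

52/5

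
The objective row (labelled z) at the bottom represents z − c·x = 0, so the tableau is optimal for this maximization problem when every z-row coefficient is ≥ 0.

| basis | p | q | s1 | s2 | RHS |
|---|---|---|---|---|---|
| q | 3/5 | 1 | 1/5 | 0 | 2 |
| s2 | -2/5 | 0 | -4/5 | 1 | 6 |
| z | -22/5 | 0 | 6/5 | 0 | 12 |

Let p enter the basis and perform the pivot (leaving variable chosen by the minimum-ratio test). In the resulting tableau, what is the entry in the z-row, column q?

Ratio test on column p — row 1: 2/(3/5) = 10/3; row 2: entry -2/5 ≤ 0. Minimum is 10/3 at row 1 (q leaves); pivot element 3/5.
Divide row 1 by 3/5; eliminate column p from the other rows.
z-row update in column q: 0 − (-22/5)·(5/3) = 22/3.

22/3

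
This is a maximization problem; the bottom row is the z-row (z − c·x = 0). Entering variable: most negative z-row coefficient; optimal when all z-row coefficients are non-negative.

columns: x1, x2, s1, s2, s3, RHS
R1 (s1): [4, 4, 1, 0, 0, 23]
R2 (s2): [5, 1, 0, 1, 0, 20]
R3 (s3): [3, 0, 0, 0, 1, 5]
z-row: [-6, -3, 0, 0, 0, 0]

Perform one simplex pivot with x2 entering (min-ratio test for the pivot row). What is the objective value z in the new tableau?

Ratio test on column x2 — row 1: 23/4 = 23/4; row 2: 20/1 = 20; row 3: entry 0 ≤ 0. Minimum is 23/4 at row 1 (s1 leaves); pivot element 4.
Pivot on row 1; the z-row RHS becomes 0 − (-3)·(23/4) = 69/4.

69/4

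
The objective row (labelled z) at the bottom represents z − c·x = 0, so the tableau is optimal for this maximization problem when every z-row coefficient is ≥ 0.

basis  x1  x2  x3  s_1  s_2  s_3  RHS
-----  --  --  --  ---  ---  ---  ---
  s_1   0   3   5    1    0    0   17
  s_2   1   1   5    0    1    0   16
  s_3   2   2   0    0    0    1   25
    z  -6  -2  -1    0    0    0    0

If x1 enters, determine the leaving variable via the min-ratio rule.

s_3

Column x1 entries and ratios — s_1: 0 ≤ 0, skip; s_2: 16/1 = 16; s_3: 25/2 = 25/2.
Smallest ratio is 25/2 in the row of s_3, so s_3 leaves.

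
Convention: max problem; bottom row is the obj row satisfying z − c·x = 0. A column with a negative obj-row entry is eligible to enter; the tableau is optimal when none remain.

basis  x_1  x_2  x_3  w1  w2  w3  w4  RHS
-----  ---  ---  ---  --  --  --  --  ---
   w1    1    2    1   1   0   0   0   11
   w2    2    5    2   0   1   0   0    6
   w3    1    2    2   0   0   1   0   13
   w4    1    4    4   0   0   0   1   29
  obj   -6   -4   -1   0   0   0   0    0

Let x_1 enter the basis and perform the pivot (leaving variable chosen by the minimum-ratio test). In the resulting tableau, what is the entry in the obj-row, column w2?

3

Ratio test on column x_1 — row 1: 11/1 = 11; row 2: 6/2 = 3; row 3: 13/1 = 13; row 4: 29/1 = 29. Minimum is 3 at row 2 (w2 leaves); pivot element 2.
Divide row 2 by 2; eliminate column x_1 from the other rows.
obj-row update in column w2: 0 − (-6)·(1/2) = 3.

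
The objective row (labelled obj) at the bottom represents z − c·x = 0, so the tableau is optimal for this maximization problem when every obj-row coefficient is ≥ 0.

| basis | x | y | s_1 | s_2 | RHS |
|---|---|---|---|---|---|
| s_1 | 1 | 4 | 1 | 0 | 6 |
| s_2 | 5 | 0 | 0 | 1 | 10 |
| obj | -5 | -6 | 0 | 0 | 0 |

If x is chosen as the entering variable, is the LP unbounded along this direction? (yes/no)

no

Column x has positive entries in row(s) 1, 2, so the ratio test bounds it — not unbounded.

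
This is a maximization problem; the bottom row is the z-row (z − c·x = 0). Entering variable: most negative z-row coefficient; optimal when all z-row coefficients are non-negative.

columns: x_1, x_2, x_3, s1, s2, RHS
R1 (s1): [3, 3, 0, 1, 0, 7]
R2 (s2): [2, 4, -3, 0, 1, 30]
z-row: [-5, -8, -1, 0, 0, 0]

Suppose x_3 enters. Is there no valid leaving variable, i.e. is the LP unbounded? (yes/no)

yes

Every constraint-row entry in column x_3 is ≤ 0, so increasing x_3 is unbounded.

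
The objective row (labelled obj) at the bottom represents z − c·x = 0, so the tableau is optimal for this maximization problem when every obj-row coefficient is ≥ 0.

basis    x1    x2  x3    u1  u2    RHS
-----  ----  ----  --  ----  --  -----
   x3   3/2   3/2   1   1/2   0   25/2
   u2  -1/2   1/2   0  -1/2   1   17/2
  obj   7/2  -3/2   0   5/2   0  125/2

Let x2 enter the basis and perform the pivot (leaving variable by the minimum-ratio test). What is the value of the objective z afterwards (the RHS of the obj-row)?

Ratio test on column x2 — row 1: (25/2)/(3/2) = 25/3; row 2: (17/2)/(1/2) = 17. Minimum is 25/3 at row 1 (x3 leaves); pivot element 3/2.
Pivot on row 1; the obj-row RHS becomes 125/2 − (-3/2)·(25/3) = 75.

75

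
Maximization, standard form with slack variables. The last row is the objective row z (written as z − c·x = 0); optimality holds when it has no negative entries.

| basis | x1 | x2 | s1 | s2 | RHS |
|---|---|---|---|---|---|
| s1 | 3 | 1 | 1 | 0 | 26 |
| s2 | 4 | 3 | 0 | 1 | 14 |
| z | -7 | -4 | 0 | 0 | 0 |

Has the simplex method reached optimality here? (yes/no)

The z-row has a negative entry -7 in column x1, so it is not optimal.

no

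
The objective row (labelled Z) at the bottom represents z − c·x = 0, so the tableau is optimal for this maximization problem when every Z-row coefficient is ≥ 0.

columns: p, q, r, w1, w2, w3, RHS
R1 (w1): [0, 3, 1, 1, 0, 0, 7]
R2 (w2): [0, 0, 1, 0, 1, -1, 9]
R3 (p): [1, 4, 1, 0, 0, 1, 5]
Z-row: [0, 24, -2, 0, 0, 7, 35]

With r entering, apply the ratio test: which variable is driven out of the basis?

p

Column r entries and ratios — w1: 7/1 = 7; w2: 9/1 = 9; p: 5/1 = 5.
Smallest ratio is 5 in the row of p, so p leaves.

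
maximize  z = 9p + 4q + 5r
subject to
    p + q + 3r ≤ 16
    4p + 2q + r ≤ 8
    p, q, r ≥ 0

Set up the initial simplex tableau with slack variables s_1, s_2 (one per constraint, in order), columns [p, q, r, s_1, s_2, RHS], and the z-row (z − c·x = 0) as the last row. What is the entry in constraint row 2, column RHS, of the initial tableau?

The RHS of constraint 2 is b_2 = 8.

8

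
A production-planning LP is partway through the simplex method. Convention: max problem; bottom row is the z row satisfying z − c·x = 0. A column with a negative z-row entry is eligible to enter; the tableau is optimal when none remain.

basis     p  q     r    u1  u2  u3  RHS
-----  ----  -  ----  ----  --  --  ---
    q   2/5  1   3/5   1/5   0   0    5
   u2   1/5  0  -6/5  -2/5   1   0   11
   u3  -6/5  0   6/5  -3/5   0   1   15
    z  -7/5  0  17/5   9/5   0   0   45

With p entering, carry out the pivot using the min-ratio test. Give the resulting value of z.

Ratio test on column p — row 1: 5/(2/5) = 25/2; row 2: 11/(1/5) = 55; row 3: entry -6/5 ≤ 0. Minimum is 25/2 at row 1 (q leaves); pivot element 2/5.
Pivot on row 1; the z-row RHS becomes 45 − (-7/5)·(25/2) = 125/2.

125/2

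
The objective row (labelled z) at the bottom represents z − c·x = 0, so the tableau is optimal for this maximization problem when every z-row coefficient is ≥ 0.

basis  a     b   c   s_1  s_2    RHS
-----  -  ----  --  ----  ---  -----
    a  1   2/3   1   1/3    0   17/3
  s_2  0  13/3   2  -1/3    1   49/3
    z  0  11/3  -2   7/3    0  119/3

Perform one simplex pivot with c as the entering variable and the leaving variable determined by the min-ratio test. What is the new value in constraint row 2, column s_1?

Ratio test on column c — row 1: (17/3)/1 = 17/3; row 2: (49/3)/2 = 49/6. Minimum is 17/3 at row 1 (a leaves); pivot element 1.
Divide row 1 by 1; eliminate column c from the other rows.
Row 2 update in column s_1: -1/3 − 2·(1/3) = -1.

-1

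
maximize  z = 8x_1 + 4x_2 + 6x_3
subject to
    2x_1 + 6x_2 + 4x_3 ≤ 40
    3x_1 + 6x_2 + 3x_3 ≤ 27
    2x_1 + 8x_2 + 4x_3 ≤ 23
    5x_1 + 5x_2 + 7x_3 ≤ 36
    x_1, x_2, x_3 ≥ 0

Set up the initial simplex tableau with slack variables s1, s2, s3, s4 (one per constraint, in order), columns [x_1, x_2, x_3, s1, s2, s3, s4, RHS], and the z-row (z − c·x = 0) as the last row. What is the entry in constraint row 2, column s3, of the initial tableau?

Slack s3 belongs to constraint 3; its column is the unit vector e_3, so the entry in row 2 is 0.

0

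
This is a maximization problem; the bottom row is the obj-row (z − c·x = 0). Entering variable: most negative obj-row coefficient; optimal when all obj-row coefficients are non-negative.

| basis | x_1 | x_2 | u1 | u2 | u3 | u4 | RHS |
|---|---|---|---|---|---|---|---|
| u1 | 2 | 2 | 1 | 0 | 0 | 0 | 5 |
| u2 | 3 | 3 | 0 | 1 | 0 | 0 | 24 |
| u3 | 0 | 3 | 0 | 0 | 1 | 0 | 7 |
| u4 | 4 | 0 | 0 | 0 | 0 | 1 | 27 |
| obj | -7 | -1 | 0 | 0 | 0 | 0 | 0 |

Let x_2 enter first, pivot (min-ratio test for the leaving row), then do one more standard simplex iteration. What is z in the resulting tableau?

Ratio test on column x_2 — row 1: 5/2 = 5/2; row 2: 24/3 = 8; row 3: 7/3 = 7/3; row 4: entry 0 ≤ 0. Minimum is 7/3 at row 3 (u3 leaves); pivot element 3.
Pivot on row 3; the obj-row RHS becomes 0 − (-1)·(7/3) = 7/3.
Next entering variable (most negative obj-row entry -7): x_1.
Ratio test on column x_1 — row 1: (1/3)/2 = 1/6; row 2: 17/3 = 17/3; row 3: entry 0 ≤ 0; row 4: 27/4 = 27/4. Minimum is 1/6 at row 1 (u1 leaves); pivot element 2.
After the second pivot the obj-row RHS is 7/3 − (-7)·(1/6) = 7/2.

7/2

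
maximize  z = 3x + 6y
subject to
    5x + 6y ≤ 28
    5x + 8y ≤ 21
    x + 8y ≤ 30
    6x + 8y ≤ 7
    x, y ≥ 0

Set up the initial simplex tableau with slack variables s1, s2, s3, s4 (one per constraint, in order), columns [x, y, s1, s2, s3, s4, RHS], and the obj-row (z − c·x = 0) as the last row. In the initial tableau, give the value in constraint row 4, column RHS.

7

The RHS of constraint 4 is b_4 = 7.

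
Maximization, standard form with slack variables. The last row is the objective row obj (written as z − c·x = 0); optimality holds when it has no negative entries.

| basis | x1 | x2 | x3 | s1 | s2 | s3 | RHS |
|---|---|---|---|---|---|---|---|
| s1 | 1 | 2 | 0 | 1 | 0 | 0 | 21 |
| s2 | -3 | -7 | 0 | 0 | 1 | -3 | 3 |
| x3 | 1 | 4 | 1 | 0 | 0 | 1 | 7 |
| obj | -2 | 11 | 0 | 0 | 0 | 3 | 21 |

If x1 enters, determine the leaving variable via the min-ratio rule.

x3

Column x1 entries and ratios — s1: 21/1 = 21; s2: -3 ≤ 0, skip; x3: 7/1 = 7.
Smallest ratio is 7 in the row of x3, so x3 leaves.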